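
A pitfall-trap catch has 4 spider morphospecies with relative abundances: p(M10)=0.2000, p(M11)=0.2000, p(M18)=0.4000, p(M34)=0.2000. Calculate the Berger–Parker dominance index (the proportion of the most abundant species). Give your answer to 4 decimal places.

0.4000

The largest proportion is 0.4, i.e. d = 0.4000 to 4 decimal places.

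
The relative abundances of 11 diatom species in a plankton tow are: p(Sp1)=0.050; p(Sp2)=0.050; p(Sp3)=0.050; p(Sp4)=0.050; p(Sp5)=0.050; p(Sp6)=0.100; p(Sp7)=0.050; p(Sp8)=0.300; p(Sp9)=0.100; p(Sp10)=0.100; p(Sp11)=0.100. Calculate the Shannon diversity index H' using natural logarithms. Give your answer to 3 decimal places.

Each pᵢ ln pᵢ term (working shown to 5 dp, full precision carried): 0.05×(-2.99573)=-0.14979, 0.05×(-2.99573)=-0.14979, 0.05×(-2.99573)=-0.14979, 0.05×(-2.99573)=-0.14979, 0.05×(-2.99573)=-0.14979, 0.1×(-2.30259)=-0.23026, 0.05×(-2.99573)=-0.14979, 0.3×(-1.20397)=-0.36119, 0.1×(-2.30259)=-0.23026, 0.1×(-2.30259)=-0.23026, 0.1×(-2.30259)=-0.23026.
Sum = -2.18095, so H' = 2.181.

2.181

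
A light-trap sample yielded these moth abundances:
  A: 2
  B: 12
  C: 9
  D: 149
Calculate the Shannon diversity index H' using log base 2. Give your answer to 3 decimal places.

0.745

Total N = 2+12+9+149 = 172, so the proportions are 0.01163, 0.06977, 0.05233, 0.86628 (working shown to 5 dp, full precision carried).
Each pᵢ log₂ pᵢ term: 0.01163×(-6.42626)=-0.07472, 0.06977×(-3.84130)=-0.26800, 0.05233×(-4.25634)=-0.22272, 0.86628×(-0.20710)=-0.17940.
Sum = -0.74484, so H' = 0.745.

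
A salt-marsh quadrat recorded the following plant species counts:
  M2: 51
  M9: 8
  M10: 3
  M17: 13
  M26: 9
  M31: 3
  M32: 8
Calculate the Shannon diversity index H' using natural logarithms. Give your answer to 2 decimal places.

1.46

Total N = 51+8+3+13+9+3+8 = 95, so the proportions are 0.5368, 0.0842, 0.0316, 0.1368, 0.0947, 0.0316, 0.0842 (working shown to 4 dp, full precision carried).
Each pᵢ ln pᵢ term: 0.5368×(-0.6221)=-0.3339, 0.0842×(-2.4744)=-0.2084, 0.0316×(-3.4553)=-0.1091, 0.1368×(-1.9889)=-0.2722, 0.0947×(-2.3567)=-0.2233, 0.0316×(-3.4553)=-0.1091, 0.0842×(-2.4744)=-0.2084.
Sum = -1.4643, so H' = 1.46.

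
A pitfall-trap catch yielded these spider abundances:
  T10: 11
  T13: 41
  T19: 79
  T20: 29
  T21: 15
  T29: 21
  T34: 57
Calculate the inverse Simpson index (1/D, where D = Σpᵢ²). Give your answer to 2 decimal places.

Total N = 11+41+79+29+15+21+57 = 253, so the proportions are 0.043478, 0.162055, 0.312253, 0.114625, 0.059289, 0.083004, 0.225296 (working shown to 6 dp, full precision carried).
D = 0.043478² + 0.162055² + 0.312253² + 0.114625² + 0.059289² + 0.083004² + 0.225296² = 0.001890 + 0.026262 + 0.097502 + 0.013139 + 0.003515 + 0.006890 + 0.050758 = 0.199956.
So 1/D = 5.0011, i.e. 5.00 to 2 decimal places.

5.00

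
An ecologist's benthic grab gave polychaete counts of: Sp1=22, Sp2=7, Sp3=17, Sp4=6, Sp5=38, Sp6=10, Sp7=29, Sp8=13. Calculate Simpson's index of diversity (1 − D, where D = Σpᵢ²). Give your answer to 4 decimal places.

Total N = 22+7+17+6+38+10+29+13 = 142, so the proportions are 0.15493, 0.049296, 0.119718, 0.042254, 0.267606, 0.070423, 0.204225, 0.091549 (working shown to 6 dp, full precision carried).
D = 0.15493² + 0.049296² + 0.119718² + 0.042254² + 0.267606² + 0.070423² + 0.204225² + 0.091549² = 0.024003 + 0.002430 + 0.014332 + 0.001785 + 0.071613 + 0.004959 + 0.041708 + 0.008381 = 0.169212.
So 1 − D = 0.830788, i.e. 0.8308 to 4 decimal places.

0.8308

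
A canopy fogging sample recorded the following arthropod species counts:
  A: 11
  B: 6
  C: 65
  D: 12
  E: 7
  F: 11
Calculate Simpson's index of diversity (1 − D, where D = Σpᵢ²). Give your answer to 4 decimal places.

Total N = 11+6+65+12+7+11 = 112, so the proportions are 0.098214, 0.053571, 0.580357, 0.107143, 0.0625, 0.098214 (working shown to 6 dp, full precision carried).
D = 0.098214² + 0.053571² + 0.580357² + 0.107143² + 0.0625² + 0.098214² = 0.009646 + 0.002870 + 0.336814 + 0.011480 + 0.003906 + 0.009646 = 0.374362.
So 1 − D = 0.625638, i.e. 0.6256 to 4 decimal places.

0.6256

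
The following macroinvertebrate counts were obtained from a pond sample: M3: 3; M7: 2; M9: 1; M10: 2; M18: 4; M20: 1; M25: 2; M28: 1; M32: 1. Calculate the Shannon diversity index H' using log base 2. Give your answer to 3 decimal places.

2.984

Total N = 3+2+1+2+4+1+2+1+1 = 17, so the proportions are 0.17647, 0.11765, 0.05882, 0.11765, 0.23529, 0.05882, 0.11765, 0.05882, 0.05882 (working shown to 5 dp, full precision carried).
Each pᵢ log₂ pᵢ term: 0.17647×(-2.50250)=-0.44162, 0.11765×(-3.08746)=-0.36323, 0.05882×(-4.08746)=-0.24044, 0.11765×(-3.08746)=-0.36323, 0.23529×(-2.08746)=-0.49117, 0.05882×(-4.08746)=-0.24044, 0.11765×(-3.08746)=-0.36323, 0.05882×(-4.08746)=-0.24044, 0.05882×(-4.08746)=-0.24044.
Sum = -2.98423, so H' = 2.984.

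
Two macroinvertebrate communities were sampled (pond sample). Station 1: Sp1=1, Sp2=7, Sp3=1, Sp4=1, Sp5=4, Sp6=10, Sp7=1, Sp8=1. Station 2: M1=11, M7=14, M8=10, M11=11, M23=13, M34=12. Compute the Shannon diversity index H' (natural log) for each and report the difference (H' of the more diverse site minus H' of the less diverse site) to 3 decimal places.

0.150

Station 1: N=26, proportions 0.03846, 0.26923, 0.03846, 0.03846, 0.15385, 0.38462, 0.03846, 0.03846, giving H' = 1.63531 (working shown to 5 dp, full precision carried).
Station 2: N=71, proportions 0.15493, 0.19718, 0.14085, 0.15493, 0.1831, 0.16901, giving H' = 1.78536.
Difference = |1.63531 − 1.78536| = 0.15005, i.e. 0.150 to 3 decimal places.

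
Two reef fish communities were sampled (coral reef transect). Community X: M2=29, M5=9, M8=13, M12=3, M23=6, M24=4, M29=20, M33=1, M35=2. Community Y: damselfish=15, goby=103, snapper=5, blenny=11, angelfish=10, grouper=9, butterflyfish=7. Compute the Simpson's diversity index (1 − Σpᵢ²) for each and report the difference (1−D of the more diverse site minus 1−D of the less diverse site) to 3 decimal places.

Community X: N=87, proportions 0.33333, 0.10345, 0.14943, 0.03448, 0.06897, 0.04598, 0.22989, 0.01149, 0.02299, giving 1−D = 0.79429 (working shown to 5 dp, full precision carried).
Community Y: N=160, proportions 0.09375, 0.64375, 0.03125, 0.06875, 0.0625, 0.05625, 0.04375, giving 1−D = 0.56211.
Difference = |0.79429 − 0.56211| = 0.23218, i.e. 0.232 to 3 decimal places.

0.232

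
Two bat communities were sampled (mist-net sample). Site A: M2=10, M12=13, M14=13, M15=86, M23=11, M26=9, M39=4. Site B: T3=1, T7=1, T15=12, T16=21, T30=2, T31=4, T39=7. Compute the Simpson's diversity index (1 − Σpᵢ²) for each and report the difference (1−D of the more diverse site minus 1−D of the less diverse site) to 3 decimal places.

Site A: N=146, proportions 0.06849, 0.08904, 0.08904, 0.58904, 0.07534, 0.06164, 0.0274, giving 1−D = 0.62226 (working shown to 5 dp, full precision carried).
Site B: N=48, proportions 0.02083, 0.02083, 0.25, 0.4375, 0.04167, 0.08333, 0.14583, giving 1−D = 0.71528.
Difference = |0.62226 − 0.71528| = 0.09302, i.e. 0.093 to 3 decimal places.

0.093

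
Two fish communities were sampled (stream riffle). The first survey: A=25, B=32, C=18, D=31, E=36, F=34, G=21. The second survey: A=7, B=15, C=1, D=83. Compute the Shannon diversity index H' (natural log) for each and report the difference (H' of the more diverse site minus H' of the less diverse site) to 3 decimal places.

The first survey: N=197, proportions 0.1269, 0.16244, 0.09137, 0.15736, 0.18274, 0.17259, 0.1066, giving H' = 1.91928 (working shown to 5 dp, full precision carried).
The second survey: N=106, proportions 0.06604, 0.14151, 0.00943, 0.78302, giving H' = 0.69169.
Difference = |1.91928 − 0.69169| = 1.22759, i.e. 1.228 to 3 decimal places.

1.228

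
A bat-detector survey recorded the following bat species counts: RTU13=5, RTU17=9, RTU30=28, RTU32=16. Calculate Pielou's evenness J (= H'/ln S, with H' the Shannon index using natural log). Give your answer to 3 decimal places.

0.871

Total N = 5+9+28+16 = 58, so the proportions are 0.08621, 0.15517, 0.48276, 0.27586 (working shown to 5 dp, full precision carried).
H' = −Σ pᵢ ln pᵢ = −((-0.21129) + (-0.28912) + (-0.35156) + (-0.35527)) = 1.20725.
With S = 4 species, ln S = 1.38629, so J = 1.20725/1.38629 = 0.87084, i.e. 0.871 to 3 decimal places.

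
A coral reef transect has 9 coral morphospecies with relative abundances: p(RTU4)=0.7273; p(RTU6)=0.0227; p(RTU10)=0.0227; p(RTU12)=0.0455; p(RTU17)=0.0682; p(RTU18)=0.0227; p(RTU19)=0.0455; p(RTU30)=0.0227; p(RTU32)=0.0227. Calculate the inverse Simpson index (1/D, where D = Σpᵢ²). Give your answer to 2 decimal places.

1.85

D = 0.7273² + 0.0227² + 0.0227² + 0.0455² + 0.0682² + 0.0227² + 0.0455² + 0.0227² + 0.0227² = 0.52897 + 0.00052 + 0.00052 + 0.00207 + 0.00465 + 0.00052 + 0.00207 + 0.00052 + 0.00052 = 0.54033 (working shown to 5 dp, full precision carried).
So 1/D = 1.8507, i.e. 1.85 to 2 decimal places.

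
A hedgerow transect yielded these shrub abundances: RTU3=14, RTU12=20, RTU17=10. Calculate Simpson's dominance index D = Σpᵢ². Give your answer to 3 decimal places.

Total N = 14+20+10 = 44, so the proportions are 0.31818, 0.45455, 0.22727 (working shown to 5 dp, full precision carried).
D = 0.31818² + 0.45455² + 0.22727² = 0.10124 + 0.20661 + 0.05165 = 0.35950.
To 3 decimal places, D = 0.360.

0.360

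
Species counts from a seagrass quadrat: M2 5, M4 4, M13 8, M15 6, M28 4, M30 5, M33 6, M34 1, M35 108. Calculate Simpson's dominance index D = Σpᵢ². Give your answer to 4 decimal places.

0.5499

Total N = 5+4+8+6+4+5+6+1+108 = 147, so the proportions are 0.034014, 0.027211, 0.054422, 0.040816, 0.027211, 0.034014, 0.040816, 0.006803, 0.734694 (working shown to 6 dp, full precision carried).
D = 0.034014² + 0.027211² + 0.054422² + 0.040816² + 0.027211² + 0.034014² + 0.040816² + 0.006803² + 0.734694² = 0.001157 + 0.000740 + 0.002962 + 0.001666 + 0.000740 + 0.001157 + 0.001666 + 0.000046 + 0.539775 = 0.549910.
To 4 decimal places, D = 0.5499.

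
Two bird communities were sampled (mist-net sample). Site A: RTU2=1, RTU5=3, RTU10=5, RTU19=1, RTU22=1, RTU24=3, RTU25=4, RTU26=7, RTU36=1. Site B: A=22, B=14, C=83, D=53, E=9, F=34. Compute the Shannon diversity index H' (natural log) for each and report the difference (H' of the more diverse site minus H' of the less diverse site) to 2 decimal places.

Site A: N=26, proportions 0.0385, 0.1154, 0.1923, 0.0385, 0.0385, 0.1154, 0.1538, 0.2692, 0.0385, giving H' = 1.9579 (working shown to 4 dp, full precision carried).
Site B: N=215, proportions 0.1023, 0.0651, 0.386, 0.2465, 0.0419, 0.1581, giving H' = 1.5483.
Difference = |1.9579 − 1.5483| = 0.4096, i.e. 0.41 to 2 decimal places.

0.41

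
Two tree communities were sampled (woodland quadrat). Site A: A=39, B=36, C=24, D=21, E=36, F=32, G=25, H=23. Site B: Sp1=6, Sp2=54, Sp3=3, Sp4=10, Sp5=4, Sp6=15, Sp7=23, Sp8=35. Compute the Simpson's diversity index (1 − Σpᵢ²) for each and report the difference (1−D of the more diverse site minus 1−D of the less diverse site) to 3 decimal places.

Site A: N=236, proportions 0.165254, 0.152542, 0.101695, 0.088983, 0.152542, 0.135593, 0.105932, 0.097458, giving 1−D = 0.868788 (working shown to 6 dp, full precision carried).
Site B: N=150, proportions 0.04, 0.36, 0.02, 0.066667, 0.026667, 0.1, 0.153333, 0.233333, giving 1−D = 0.775289.
Difference = |0.868788 − 0.775289| = 0.093499, i.e. 0.093 to 3 decimal places.

0.093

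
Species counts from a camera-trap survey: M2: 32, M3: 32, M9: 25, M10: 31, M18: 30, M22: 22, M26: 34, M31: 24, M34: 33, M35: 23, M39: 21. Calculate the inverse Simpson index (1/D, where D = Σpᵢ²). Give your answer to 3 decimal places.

10.699

Total N = 32+32+25+31+30+22+34+24+33+23+21 = 307, so the proportions are 0.10423453, 0.10423453, 0.08143322, 0.1009772, 0.09771987, 0.07166124, 0.11074919, 0.0781759, 0.10749186, 0.07491857, 0.06840391 (working shown to 8 dp, full precision carried).
D = 0.10423453² + 0.10423453² + 0.08143322² + 0.1009772² + 0.09771987² + 0.07166124² + 0.11074919² + 0.0781759² + 0.10749186² + 0.07491857² + 0.06840391² = 0.01086484 + 0.01086484 + 0.00663137 + 0.01019639 + 0.00954917 + 0.00513533 + 0.01226538 + 0.00611147 + 0.01155450 + 0.00561279 + 0.00467909 = 0.09346518.
So 1/D = 10.69917, i.e. 10.699 to 3 decimal places.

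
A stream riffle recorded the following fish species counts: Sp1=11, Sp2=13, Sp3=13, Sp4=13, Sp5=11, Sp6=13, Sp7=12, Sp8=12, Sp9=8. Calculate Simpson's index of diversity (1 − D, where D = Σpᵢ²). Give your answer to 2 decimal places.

Total N = 11+13+13+13+11+13+12+12+8 = 106, so the proportions are 0.1038, 0.1226, 0.1226, 0.1226, 0.1038, 0.1226, 0.1132, 0.1132, 0.0755 (working shown to 4 dp, full precision carried).
D = 0.1038² + 0.1226² + 0.1226² + 0.1226² + 0.1038² + 0.1226² + 0.1132² + 0.1132² + 0.0755² = 0.0108 + 0.0150 + 0.0150 + 0.0150 + 0.0108 + 0.0150 + 0.0128 + 0.0128 + 0.0057 = 0.1130.
So 1 − D = 0.8870, i.e. 0.89 to 2 decimal places.

0.89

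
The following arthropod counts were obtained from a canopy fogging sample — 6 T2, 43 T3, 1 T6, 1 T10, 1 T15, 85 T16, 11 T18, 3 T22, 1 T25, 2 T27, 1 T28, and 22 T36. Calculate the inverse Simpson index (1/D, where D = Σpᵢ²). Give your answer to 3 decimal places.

Total N = 6+43+1+1+1+85+11+3+1+2+1+22 = 177, so the proportions are 0.0338983, 0.2429379, 0.0056497, 0.0056497, 0.0056497, 0.480226, 0.0621469, 0.0169492, 0.0056497, 0.0112994, 0.0056497, 0.1242938 (working shown to 7 dp, full precision carried).
D = 0.0338983² + 0.2429379² + 0.0056497² + 0.0056497² + 0.0056497² + 0.480226² + 0.0621469² + 0.0169492² + 0.0056497² + 0.0112994² + 0.0056497² + 0.1242938² = 0.0011491 + 0.0590188 + 0.0000319 + 0.0000319 + 0.0000319 + 0.2306170 + 0.0038622 + 0.0002873 + 0.0000319 + 0.0001277 + 0.0000319 + 0.0154489 = 0.3106706.
So 1/D = 3.21884, i.e. 3.219 to 3 decimal places.

3.219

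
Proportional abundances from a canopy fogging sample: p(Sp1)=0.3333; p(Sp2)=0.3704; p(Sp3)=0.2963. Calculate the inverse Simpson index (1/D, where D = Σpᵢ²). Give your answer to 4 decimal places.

D = 0.3333² + 0.3704² + 0.2963² = 0.1110889 + 0.1371962 + 0.0877937 = 0.3360787 (working shown to 7 dp, full precision carried).
So 1/D = 2.975493, i.e. 2.9755 to 4 decimal places.

2.9755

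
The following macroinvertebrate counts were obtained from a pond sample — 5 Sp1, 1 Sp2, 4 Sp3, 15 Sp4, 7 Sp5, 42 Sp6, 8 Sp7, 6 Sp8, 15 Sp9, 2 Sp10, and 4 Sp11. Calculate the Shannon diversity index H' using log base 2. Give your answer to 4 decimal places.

Total N = 5+1+4+15+7+42+8+6+15+2+4 = 109, so the proportions are 0.045872, 0.009174, 0.036697, 0.137615, 0.06422, 0.385321, 0.073394, 0.055046, 0.137615, 0.018349, 0.036697 (working shown to 6 dp, full precision carried).
Each pᵢ log₂ pᵢ term: 0.045872×(-4.446256)=-0.203957, 0.009174×(-6.768184)=-0.062093, 0.036697×(-4.768184)=-0.174979, 0.137615×(-2.861294)=-0.393756, 0.06422×(-3.960829)=-0.254365, 0.385321×(-1.375867)=-0.530151, 0.073394×(-3.768184)=-0.276564, 0.055046×(-4.183222)=-0.230269, 0.137615×(-2.861294)=-0.393756, 0.018349×(-5.768184)=-0.105838, 0.036697×(-4.768184)=-0.174979.
Sum = -2.800708, so H' = 2.8007.

2.8007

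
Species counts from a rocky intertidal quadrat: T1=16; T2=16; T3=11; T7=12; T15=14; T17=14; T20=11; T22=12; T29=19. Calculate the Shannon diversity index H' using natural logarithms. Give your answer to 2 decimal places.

2.18

Total N = 16+16+11+12+14+14+11+12+19 = 125, so the proportions are 0.128, 0.128, 0.088, 0.096, 0.112, 0.112, 0.088, 0.096, 0.152 (working shown to 4 dp, full precision carried).
Each pᵢ ln pᵢ term: 0.128×(-2.0557)=-0.2631, 0.128×(-2.0557)=-0.2631, 0.088×(-2.4304)=-0.2139, 0.096×(-2.3434)=-0.2250, 0.112×(-2.1893)=-0.2452, 0.112×(-2.1893)=-0.2452, 0.088×(-2.4304)=-0.2139, 0.096×(-2.3434)=-0.2250, 0.152×(-1.8839)=-0.2863.
Sum = -2.1807, so H' = 2.18.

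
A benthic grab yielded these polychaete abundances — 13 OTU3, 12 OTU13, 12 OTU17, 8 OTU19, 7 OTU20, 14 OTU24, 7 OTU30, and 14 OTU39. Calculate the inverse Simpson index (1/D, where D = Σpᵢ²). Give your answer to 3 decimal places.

7.487

Total N = 13+12+12+8+7+14+7+14 = 87, so the proportions are 0.1494253, 0.137931, 0.137931, 0.091954, 0.0804598, 0.1609195, 0.0804598, 0.1609195 (working shown to 7 dp, full precision carried).
D = 0.1494253² + 0.137931² + 0.137931² + 0.091954² + 0.0804598² + 0.1609195² + 0.0804598² + 0.1609195² = 0.0223279 + 0.0190250 + 0.0190250 + 0.0084555 + 0.0064738 + 0.0258951 + 0.0064738 + 0.0258951 = 0.1335711.
So 1/D = 7.48665, i.e. 7.487 to 3 decimal places.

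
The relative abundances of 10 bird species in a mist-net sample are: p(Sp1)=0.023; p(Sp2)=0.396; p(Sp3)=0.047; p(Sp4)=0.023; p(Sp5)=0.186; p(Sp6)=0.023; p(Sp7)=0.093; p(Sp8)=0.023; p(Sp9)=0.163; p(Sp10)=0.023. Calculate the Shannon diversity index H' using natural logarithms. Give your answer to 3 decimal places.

Each pᵢ ln pᵢ term (working shown to 5 dp, full precision carried): 0.023×(-3.77226)=-0.08676, 0.396×(-0.92634)=-0.36683, 0.047×(-3.05761)=-0.14371, 0.023×(-3.77226)=-0.08676, 0.186×(-1.68201)=-0.31285, 0.023×(-3.77226)=-0.08676, 0.093×(-2.37516)=-0.22089, 0.023×(-3.77226)=-0.08676, 0.163×(-1.81401)=-0.29568, 0.023×(-3.77226)=-0.08676.
Sum = -1.77377, so H' = 1.774.

1.774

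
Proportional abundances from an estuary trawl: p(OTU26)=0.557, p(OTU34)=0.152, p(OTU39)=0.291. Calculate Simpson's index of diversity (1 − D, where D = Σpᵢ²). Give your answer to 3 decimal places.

D = 0.557² + 0.152² + 0.291² = 0.31025 + 0.02310 + 0.08468 = 0.41803 (working shown to 5 dp, full precision carried).
So 1 − D = 0.58197, i.e. 0.582 to 3 decimal places.

0.582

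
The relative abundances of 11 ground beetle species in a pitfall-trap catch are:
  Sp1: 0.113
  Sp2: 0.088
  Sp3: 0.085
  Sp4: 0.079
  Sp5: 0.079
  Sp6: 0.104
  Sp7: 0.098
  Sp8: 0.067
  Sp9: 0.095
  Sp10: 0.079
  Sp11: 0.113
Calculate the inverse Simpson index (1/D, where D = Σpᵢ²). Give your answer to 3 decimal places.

D = 0.113² + 0.088² + 0.085² + 0.079² + 0.079² + 0.104² + 0.098² + 0.067² + 0.095² + 0.079² + 0.113² = 0.01276900 + 0.00774400 + 0.00722500 + 0.00624100 + 0.00624100 + 0.01081600 + 0.00960400 + 0.00448900 + 0.00902500 + 0.00624100 + 0.01276900 = 0.09316400 (working shown to 8 dp, full precision carried).
So 1/D = 10.73376, i.e. 10.734 to 3 decimal places.

10.734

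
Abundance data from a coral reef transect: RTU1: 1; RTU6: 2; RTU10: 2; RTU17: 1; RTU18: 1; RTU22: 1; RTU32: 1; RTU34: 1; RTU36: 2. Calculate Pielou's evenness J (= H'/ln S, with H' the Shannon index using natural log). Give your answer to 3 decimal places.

0.973

Total N = 1+2+2+1+1+1+1+1+2 = 12, so the proportions are 0.08333, 0.16667, 0.16667, 0.08333, 0.08333, 0.08333, 0.08333, 0.08333, 0.16667 (working shown to 5 dp, full precision carried).
H' = −Σ pᵢ ln pᵢ = −((-0.20708) + (-0.29863) + (-0.29863) + (-0.20708) + (-0.20708) + (-0.20708) + (-0.20708) + (-0.20708) + (-0.29863)) = 2.13833.
With S = 9 species, ln S = 2.19722, so J = 2.13833/2.19722 = 0.97320, i.e. 0.973 to 3 decimal places.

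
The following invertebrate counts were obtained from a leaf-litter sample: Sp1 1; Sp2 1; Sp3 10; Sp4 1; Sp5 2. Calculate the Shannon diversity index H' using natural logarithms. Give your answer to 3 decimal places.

Total N = 1+1+10+1+2 = 15, so the proportions are 0.06667, 0.06667, 0.66667, 0.06667, 0.13333 (working shown to 5 dp, full precision carried).
Each pᵢ ln pᵢ term: 0.06667×(-2.70805)=-0.18054, 0.06667×(-2.70805)=-0.18054, 0.66667×(-0.40547)=-0.27031, 0.06667×(-2.70805)=-0.18054, 0.13333×(-2.01490)=-0.26865.
Sum = -1.08057, so H' = 1.081.

1.081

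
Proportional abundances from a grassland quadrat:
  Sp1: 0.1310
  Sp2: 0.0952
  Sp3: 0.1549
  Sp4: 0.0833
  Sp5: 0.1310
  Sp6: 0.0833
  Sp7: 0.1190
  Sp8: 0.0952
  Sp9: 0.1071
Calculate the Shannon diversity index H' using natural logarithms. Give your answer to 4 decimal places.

Each pᵢ ln pᵢ term (working shown to 6 dp, full precision carried): 0.131×(-2.032558)=-0.266265, 0.0952×(-2.351775)=-0.223889, 0.1549×(-1.864976)=-0.288885, 0.0833×(-2.485307)=-0.207026, 0.131×(-2.032558)=-0.266265, 0.0833×(-2.485307)=-0.207026, 0.119×(-2.128632)=-0.253307, 0.0952×(-2.351775)=-0.223889, 0.1071×(-2.233992)=-0.239261.
Sum = -2.175813, so H' = 2.1758.

2.1758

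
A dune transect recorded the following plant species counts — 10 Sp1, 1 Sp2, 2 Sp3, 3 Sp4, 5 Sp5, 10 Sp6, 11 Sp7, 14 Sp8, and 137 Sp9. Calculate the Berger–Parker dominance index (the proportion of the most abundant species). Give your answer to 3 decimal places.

0.710

Total N = 10+1+2+3+5+10+11+14+137 = 193, so the proportions are 0.05181, 0.00518, 0.01036, 0.01554, 0.02591, 0.05181, 0.05699, 0.07254, 0.70984 (working shown to 5 dp, full precision carried).
The largest proportion is 0.70984, i.e. d = 0.710 to 3 decimal places.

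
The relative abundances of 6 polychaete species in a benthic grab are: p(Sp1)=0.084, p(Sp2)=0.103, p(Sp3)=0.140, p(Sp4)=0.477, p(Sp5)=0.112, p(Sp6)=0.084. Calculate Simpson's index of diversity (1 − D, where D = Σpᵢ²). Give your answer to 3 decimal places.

D = 0.084² + 0.103² + 0.14² + 0.477² + 0.112² + 0.084² = 0.00706 + 0.01061 + 0.01960 + 0.22753 + 0.01254 + 0.00706 = 0.28439 (working shown to 5 dp, full precision carried).
So 1 − D = 0.71561, i.e. 0.716 to 3 decimal places.

0.716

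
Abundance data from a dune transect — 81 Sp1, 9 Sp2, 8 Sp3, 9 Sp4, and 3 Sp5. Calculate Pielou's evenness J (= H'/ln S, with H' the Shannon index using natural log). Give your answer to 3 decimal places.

Total N = 81+9+8+9+3 = 110, so the proportions are 0.73636, 0.08182, 0.07273, 0.08182, 0.02727 (working shown to 5 dp, full precision carried).
H' = −Σ pᵢ ln pᵢ = −((-0.22535) + (-0.20481) + (-0.19062) + (-0.20481) + (-0.09823)) = 0.92383.
With S = 5 species, ln S = 1.60944, so J = 0.92383/1.60944 = 0.57401, i.e. 0.574 to 3 decimal places.

0.574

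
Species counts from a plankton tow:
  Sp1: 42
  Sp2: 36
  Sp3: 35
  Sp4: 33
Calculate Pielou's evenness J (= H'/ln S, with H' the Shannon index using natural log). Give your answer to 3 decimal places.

Total N = 42+36+35+33 = 146, so the proportions are 0.28767, 0.24658, 0.23973, 0.22603 (working shown to 5 dp, full precision carried).
H' = −Σ pᵢ ln pᵢ = −((-0.35842) + (-0.34523) + (-0.34239) + (-0.33613)) = 1.38216.
With S = 4 species, ln S = 1.38629, so J = 1.38216/1.38629 = 0.99702, i.e. 0.997 to 3 decimal places.

0.997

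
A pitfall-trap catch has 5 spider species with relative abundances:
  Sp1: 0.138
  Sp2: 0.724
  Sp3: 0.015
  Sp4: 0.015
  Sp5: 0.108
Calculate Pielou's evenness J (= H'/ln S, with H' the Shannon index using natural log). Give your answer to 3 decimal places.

0.543

H' = −Σ pᵢ ln pᵢ = −((-0.27331) + (-0.23383) + (-0.06300) + (-0.06300) + (-0.24037)) = 0.87349 (working shown to 5 dp, full precision carried).
With S = 5 species, ln S = 1.60944, so J = 0.87349/1.60944 = 0.54273, i.e. 0.543 to 3 decimal places.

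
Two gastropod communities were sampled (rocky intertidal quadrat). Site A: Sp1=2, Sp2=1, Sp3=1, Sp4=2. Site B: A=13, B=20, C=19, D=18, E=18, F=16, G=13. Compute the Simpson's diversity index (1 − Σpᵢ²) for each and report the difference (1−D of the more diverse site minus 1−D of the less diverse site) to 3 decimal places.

0.131

Site A: N=6, proportions 0.33333, 0.16667, 0.16667, 0.33333, giving 1−D = 0.72222 (working shown to 5 dp, full precision carried).
Site B: N=117, proportions 0.11111, 0.17094, 0.16239, 0.15385, 0.15385, 0.13675, 0.11111, giving 1−D = 0.85368.
Difference = |0.72222 − 0.85368| = 0.13146, i.e. 0.131 to 3 decimal places.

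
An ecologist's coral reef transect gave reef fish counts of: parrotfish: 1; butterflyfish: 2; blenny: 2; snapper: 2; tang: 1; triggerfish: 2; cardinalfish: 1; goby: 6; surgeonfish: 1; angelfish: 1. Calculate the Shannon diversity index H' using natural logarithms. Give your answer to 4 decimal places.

2.0868

Total N = 1+2+2+2+1+2+1+6+1+1 = 19, so the proportions are 0.052632, 0.105263, 0.105263, 0.105263, 0.052632, 0.105263, 0.052632, 0.315789, 0.052632, 0.052632 (working shown to 6 dp, full precision carried).
Each pᵢ ln pᵢ term: 0.052632×(-2.944439)=-0.154970, 0.105263×(-2.251292)=-0.236978, 0.105263×(-2.251292)=-0.236978, 0.105263×(-2.251292)=-0.236978, 0.052632×(-2.944439)=-0.154970, 0.105263×(-2.251292)=-0.236978, 0.052632×(-2.944439)=-0.154970, 0.315789×(-1.152680)=-0.364004, 0.052632×(-2.944439)=-0.154970, 0.052632×(-2.944439)=-0.154970.
Sum = -2.086769, so H' = 2.0868.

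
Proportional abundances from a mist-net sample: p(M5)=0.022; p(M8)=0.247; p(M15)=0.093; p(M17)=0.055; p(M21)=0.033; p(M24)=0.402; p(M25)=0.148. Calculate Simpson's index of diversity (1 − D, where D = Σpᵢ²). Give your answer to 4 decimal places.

0.7422

D = 0.022² + 0.247² + 0.093² + 0.055² + 0.033² + 0.402² + 0.148² = 0.000484 + 0.061009 + 0.008649 + 0.003025 + 0.001089 + 0.161604 + 0.021904 = 0.257764 (working shown to 6 dp, full precision carried).
So 1 − D = 0.742236, i.e. 0.7422 to 4 decimal places.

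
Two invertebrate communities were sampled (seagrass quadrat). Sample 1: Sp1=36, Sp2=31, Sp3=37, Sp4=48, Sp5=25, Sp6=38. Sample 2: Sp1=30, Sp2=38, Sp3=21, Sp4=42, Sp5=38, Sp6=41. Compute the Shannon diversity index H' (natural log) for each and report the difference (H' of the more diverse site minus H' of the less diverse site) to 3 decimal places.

Sample 1: N=215, proportions 0.167442, 0.144186, 0.172093, 0.223256, 0.116279, 0.176744, giving H' = 1.772582 (working shown to 6 dp, full precision carried).
Sample 2: N=210, proportions 0.142857, 0.180952, 0.1, 0.2, 0.180952, 0.195238, giving H' = 1.767746.
Difference = |1.772582 − 1.767746| = 0.004836, i.e. 0.005 to 3 decimal places.

0.005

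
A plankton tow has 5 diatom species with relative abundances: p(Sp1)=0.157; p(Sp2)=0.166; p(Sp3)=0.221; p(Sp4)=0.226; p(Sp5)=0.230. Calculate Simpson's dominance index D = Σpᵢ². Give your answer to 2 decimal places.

0.21

D = 0.157² + 0.166² + 0.221² + 0.226² + 0.23² = 0.0246 + 0.0276 + 0.0488 + 0.0511 + 0.0529 = 0.2050 (working shown to 4 dp, full precision carried).
To 2 decimal places, D = 0.21.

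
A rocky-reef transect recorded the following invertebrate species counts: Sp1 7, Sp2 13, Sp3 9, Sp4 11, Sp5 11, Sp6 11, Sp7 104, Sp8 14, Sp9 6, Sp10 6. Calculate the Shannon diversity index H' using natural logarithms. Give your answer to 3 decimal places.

1.678

Total N = 7+13+9+11+11+11+104+14+6+6 = 192, so the proportions are 0.03646, 0.06771, 0.04688, 0.05729, 0.05729, 0.05729, 0.54167, 0.07292, 0.03125, 0.03125 (working shown to 5 dp, full precision carried).
Each pᵢ ln pᵢ term: 0.03646×(-3.31159)=-0.12073, 0.06771×(-2.69255)=-0.18231, 0.04688×(-3.06027)=-0.14345, 0.05729×(-2.85960)=-0.16383, 0.05729×(-2.85960)=-0.16383, 0.05729×(-2.85960)=-0.16383, 0.54167×(-0.61310)=-0.33210, 0.07292×(-2.61844)=-0.19093, 0.03125×(-3.46574)=-0.10830, 0.03125×(-3.46574)=-0.10830.
Sum = -1.67762, so H' = 1.678.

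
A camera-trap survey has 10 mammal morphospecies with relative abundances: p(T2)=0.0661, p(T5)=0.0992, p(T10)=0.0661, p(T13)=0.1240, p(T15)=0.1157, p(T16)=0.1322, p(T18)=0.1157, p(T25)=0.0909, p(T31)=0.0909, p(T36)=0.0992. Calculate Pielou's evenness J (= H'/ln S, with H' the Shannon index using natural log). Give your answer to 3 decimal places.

0.990

H' = −Σ pᵢ ln pᵢ = −((-0.17957) + (-0.22921) + (-0.17957) + (-0.25885) + (-0.24954) + (-0.26750) + (-0.24954) + (-0.21798) + (-0.21798) + (-0.22921)) = 2.27893 (working shown to 5 dp, full precision carried).
With S = 10 species, ln S = 2.30259, so J = 2.27893/2.30259 = 0.98973, i.e. 0.990 to 3 decimal places.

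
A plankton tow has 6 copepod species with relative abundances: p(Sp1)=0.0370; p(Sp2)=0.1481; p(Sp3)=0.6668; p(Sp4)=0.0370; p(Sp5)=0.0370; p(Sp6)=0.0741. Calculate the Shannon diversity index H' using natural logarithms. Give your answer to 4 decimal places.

Each pᵢ ln pᵢ term (working shown to 6 dp, full precision carried): 0.037×(-3.296837)=-0.121983, 0.1481×(-1.909868)=-0.282851, 0.6668×(-0.405265)=-0.270231, 0.037×(-3.296837)=-0.121983, 0.037×(-3.296837)=-0.121983, 0.0741×(-2.602340)=-0.192833.
Sum = -1.111864, so H' = 1.1119.

1.1119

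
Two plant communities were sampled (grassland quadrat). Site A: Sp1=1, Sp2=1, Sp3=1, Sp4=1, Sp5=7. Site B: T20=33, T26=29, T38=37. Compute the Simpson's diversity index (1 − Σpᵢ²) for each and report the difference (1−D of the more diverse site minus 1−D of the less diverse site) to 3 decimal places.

0.101

Site A: N=11, proportions 0.09091, 0.09091, 0.09091, 0.09091, 0.63636, giving 1−D = 0.56198 (working shown to 5 dp, full precision carried).
Site B: N=99, proportions 0.33333, 0.29293, 0.37374, giving 1−D = 0.66340.
Difference = |0.56198 − 0.66340| = 0.10142, i.e. 0.101 to 3 decimal places.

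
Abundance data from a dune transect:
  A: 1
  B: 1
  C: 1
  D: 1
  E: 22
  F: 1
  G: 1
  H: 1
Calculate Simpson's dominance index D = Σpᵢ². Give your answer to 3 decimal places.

0.584

Total N = 1+1+1+1+22+1+1+1 = 29, so the proportions are 0.03448, 0.03448, 0.03448, 0.03448, 0.75862, 0.03448, 0.03448, 0.03448 (working shown to 5 dp, full precision carried).
D = 0.03448² + 0.03448² + 0.03448² + 0.03448² + 0.75862² + 0.03448² + 0.03448² + 0.03448² = 0.00119 + 0.00119 + 0.00119 + 0.00119 + 0.57551 + 0.00119 + 0.00119 + 0.00119 = 0.58383.
To 3 decimal places, D = 0.584.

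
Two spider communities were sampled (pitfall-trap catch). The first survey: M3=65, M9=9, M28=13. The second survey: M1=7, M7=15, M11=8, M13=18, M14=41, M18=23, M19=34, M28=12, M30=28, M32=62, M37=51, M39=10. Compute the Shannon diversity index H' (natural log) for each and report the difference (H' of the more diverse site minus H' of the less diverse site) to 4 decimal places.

1.5349

The first survey: N=87, proportions 0.747126, 0.103448, 0.149425, giving H' = 0.736546 (working shown to 6 dp, full precision carried).
The second survey: N=309, proportions 0.022654, 0.048544, 0.02589, 0.058252, 0.132686, 0.074434, 0.110032, 0.038835, 0.090615, 0.200647, 0.165049, 0.032362, giving H' = 2.271447.
Difference = |0.736546 − 2.271447| = 1.534901, i.e. 1.5349 to 4 decimal places.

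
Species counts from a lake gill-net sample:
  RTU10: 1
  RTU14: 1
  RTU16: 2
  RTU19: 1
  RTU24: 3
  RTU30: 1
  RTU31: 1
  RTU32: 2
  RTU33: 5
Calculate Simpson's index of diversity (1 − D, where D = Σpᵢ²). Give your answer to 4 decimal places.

Total N = 1+1+2+1+3+1+1+2+5 = 17, so the proportions are 0.058824, 0.058824, 0.117647, 0.058824, 0.176471, 0.058824, 0.058824, 0.117647, 0.294118 (working shown to 6 dp, full precision carried).
D = 0.058824² + 0.058824² + 0.117647² + 0.058824² + 0.176471² + 0.058824² + 0.058824² + 0.117647² + 0.294118² = 0.003460 + 0.003460 + 0.013841 + 0.003460 + 0.031142 + 0.003460 + 0.003460 + 0.013841 + 0.086505 = 0.162630.
So 1 − D = 0.837370, i.e. 0.8374 to 4 decimal places.

0.8374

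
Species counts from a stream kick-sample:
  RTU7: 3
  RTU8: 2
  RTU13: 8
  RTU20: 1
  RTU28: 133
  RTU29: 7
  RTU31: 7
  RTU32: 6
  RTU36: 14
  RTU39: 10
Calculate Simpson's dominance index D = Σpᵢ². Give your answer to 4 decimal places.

Total N = 3+2+8+1+133+7+7+6+14+10 = 191, so the proportions are 0.015707, 0.010471, 0.041885, 0.005236, 0.696335, 0.036649, 0.036649, 0.031414, 0.073298, 0.052356 (working shown to 6 dp, full precision carried).
D = 0.015707² + 0.010471² + 0.041885² + 0.005236² + 0.696335² + 0.036649² + 0.036649² + 0.031414² + 0.073298² + 0.052356² = 0.000247 + 0.000110 + 0.001754 + 0.000027 + 0.484883 + 0.001343 + 0.001343 + 0.000987 + 0.005373 + 0.002741 = 0.498808.
To 4 decimal places, D = 0.4988.

0.4988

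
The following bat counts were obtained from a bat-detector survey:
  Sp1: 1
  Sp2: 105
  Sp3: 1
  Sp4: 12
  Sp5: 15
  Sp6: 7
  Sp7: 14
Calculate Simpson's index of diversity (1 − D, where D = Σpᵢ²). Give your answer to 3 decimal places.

Total N = 1+105+1+12+15+7+14 = 155, so the proportions are 0.00645, 0.67742, 0.00645, 0.07742, 0.09677, 0.04516, 0.09032 (working shown to 5 dp, full precision carried).
D = 0.00645² + 0.67742² + 0.00645² + 0.07742² + 0.09677² + 0.04516² + 0.09032² = 0.00004 + 0.45890 + 0.00004 + 0.00599 + 0.00937 + 0.00204 + 0.00816 = 0.48454.
So 1 − D = 0.51546, i.e. 0.515 to 3 decimal places.

0.515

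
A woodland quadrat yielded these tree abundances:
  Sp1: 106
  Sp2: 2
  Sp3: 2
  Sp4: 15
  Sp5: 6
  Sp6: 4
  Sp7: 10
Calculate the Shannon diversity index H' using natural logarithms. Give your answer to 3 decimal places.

Total N = 106+2+2+15+6+4+10 = 145, so the proportions are 0.73103, 0.01379, 0.01379, 0.10345, 0.04138, 0.02759, 0.06897 (working shown to 5 dp, full precision carried).
Each pᵢ ln pᵢ term: 0.73103×(-0.31329)=-0.22903, 0.01379×(-4.28359)=-0.05908, 0.01379×(-4.28359)=-0.05908, 0.10345×(-2.26868)=-0.23469, 0.04138×(-3.18497)=-0.13179, 0.02759×(-3.59044)=-0.09905, 0.06897×(-2.67415)=-0.18442.
Sum = -0.99715, so H' = 0.997.

0.997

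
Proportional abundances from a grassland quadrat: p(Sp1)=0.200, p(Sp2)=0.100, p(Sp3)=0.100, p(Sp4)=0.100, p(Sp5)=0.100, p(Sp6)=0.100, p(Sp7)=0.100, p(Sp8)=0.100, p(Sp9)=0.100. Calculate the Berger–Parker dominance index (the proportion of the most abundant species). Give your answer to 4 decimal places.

0.2000

The largest proportion is 0.2, i.e. d = 0.2000 to 4 decimal places.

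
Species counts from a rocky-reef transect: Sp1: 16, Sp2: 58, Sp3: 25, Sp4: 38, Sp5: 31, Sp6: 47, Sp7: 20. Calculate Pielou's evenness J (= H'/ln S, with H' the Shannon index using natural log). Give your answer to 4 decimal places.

Total N = 16+58+25+38+31+47+20 = 235, so the proportions are 0.068085, 0.246809, 0.106383, 0.161702, 0.131915, 0.2, 0.085106 (working shown to 6 dp, full precision carried).
H' = −Σ pᵢ ln pᵢ = −((-0.182944) + (-0.345320) + (-0.238373) + (-0.294621) + (-0.267207) + (-0.321888) + (-0.209690)) = 1.860043.
With S = 7 species, ln S = 1.945910, so J = 1.860043/1.945910 = 0.955873, i.e. 0.9559 to 4 decimal places.

0.9559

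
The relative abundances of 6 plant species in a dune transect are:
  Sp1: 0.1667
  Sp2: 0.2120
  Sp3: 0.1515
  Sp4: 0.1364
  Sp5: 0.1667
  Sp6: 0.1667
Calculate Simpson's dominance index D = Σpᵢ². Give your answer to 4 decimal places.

D = 0.1667² + 0.212² + 0.1515² + 0.1364² + 0.1667² + 0.1667² = 0.027789 + 0.044944 + 0.022952 + 0.018605 + 0.027789 + 0.027789 = 0.169868 (working shown to 6 dp, full precision carried).
To 4 decimal places, D = 0.1699.

0.1699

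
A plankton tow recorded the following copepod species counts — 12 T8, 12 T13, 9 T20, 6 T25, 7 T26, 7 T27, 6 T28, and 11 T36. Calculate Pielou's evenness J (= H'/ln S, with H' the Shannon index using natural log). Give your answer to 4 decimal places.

0.9815

Total N = 12+12+9+6+7+7+6+11 = 70, so the proportions are 0.171429, 0.171429, 0.128571, 0.085714, 0.1, 0.1, 0.085714, 0.157143 (working shown to 6 dp, full precision carried).
H' = −Σ pᵢ ln pᵢ = −((-0.302329) + (-0.302329) + (-0.263735) + (-0.210577) + (-0.230259) + (-0.230259) + (-0.210577) + (-0.290809)) = 2.040874.
With S = 8 species, ln S = 2.079442, so J = 2.040874/2.079442 = 0.981453, i.e. 0.9815 to 4 decimal places.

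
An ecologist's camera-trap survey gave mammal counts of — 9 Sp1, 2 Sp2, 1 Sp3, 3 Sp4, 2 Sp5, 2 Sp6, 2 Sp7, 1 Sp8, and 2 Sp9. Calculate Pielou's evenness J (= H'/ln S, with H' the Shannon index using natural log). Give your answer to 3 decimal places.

0.877

Total N = 9+2+1+3+2+2+2+1+2 = 24, so the proportions are 0.375, 0.08333, 0.04167, 0.125, 0.08333, 0.08333, 0.08333, 0.04167, 0.08333 (working shown to 5 dp, full precision carried).
H' = −Σ pᵢ ln pᵢ = −((-0.36781) + (-0.20708) + (-0.13242) + (-0.25993) + (-0.20708) + (-0.20708) + (-0.20708) + (-0.13242) + (-0.20708)) = 1.92796.
With S = 9 species, ln S = 2.19722, so J = 1.92796/2.19722 = 0.87745, i.e. 0.877 to 3 decimal places.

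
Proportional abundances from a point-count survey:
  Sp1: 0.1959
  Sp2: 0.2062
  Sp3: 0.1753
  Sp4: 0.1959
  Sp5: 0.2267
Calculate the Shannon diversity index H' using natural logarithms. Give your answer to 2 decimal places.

Each pᵢ ln pᵢ term (working shown to 4 dp, full precision carried): 0.1959×(-1.6302)=-0.3193, 0.2062×(-1.5789)=-0.3256, 0.1753×(-1.7413)=-0.3052, 0.1959×(-1.6302)=-0.3193, 0.2267×(-1.4841)=-0.3365.
Sum = -1.6060, so H' = 1.61.

1.61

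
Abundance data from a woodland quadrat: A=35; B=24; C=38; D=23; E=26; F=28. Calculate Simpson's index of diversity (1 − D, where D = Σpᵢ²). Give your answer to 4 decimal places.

Total N = 35+24+38+23+26+28 = 174, so the proportions are 0.201149, 0.137931, 0.218391, 0.132184, 0.149425, 0.16092 (working shown to 6 dp, full precision carried).
D = 0.201149² + 0.137931² + 0.218391² + 0.132184² + 0.149425² + 0.16092² = 0.040461 + 0.019025 + 0.047695 + 0.017473 + 0.022328 + 0.025895 = 0.172876.
So 1 − D = 0.827124, i.e. 0.8271 to 4 decimal places.

0.8271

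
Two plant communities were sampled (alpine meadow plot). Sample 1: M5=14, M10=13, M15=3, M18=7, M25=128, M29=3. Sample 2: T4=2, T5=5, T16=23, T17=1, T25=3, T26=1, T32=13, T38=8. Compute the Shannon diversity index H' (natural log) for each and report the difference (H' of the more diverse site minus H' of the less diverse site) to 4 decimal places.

0.7293

Sample 1: N=168, proportions 0.0833333, 0.077381, 0.0178571, 0.0416667, 0.7619048, 0.0178571, giving H' = 0.8884636 (working shown to 7 dp, full precision carried).
Sample 2: N=56, proportions 0.0357143, 0.0892857, 0.4107143, 0.0178571, 0.0535714, 0.0178571, 0.2321429, 0.1428571, giving H' = 1.6177524.
Difference = |0.8884636 − 1.6177524| = 0.7292888, i.e. 0.7293 to 4 decimal places.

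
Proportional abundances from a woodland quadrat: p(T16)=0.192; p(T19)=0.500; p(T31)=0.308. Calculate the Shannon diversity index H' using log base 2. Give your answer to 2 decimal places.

1.48

Each pᵢ log₂ pᵢ term (working shown to 4 dp, full precision carried): 0.192×(-2.3808)=-0.4571, 0.5×(-1.0000)=-0.5000, 0.308×(-1.6990)=-0.5233.
Sum = -1.4804, so H' = 1.48.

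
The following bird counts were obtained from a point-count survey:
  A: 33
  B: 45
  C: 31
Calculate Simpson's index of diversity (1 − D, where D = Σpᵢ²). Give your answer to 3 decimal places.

Total N = 33+45+31 = 109, so the proportions are 0.30275, 0.41284, 0.2844 (working shown to 5 dp, full precision carried).
D = 0.30275² + 0.41284² + 0.2844² = 0.09166 + 0.17044 + 0.08089 = 0.34298.
So 1 − D = 0.65702, i.e. 0.657 to 3 decimal places.

0.657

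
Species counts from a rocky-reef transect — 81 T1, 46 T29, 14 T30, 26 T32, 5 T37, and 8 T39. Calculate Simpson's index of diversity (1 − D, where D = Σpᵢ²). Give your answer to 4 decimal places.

Total N = 81+46+14+26+5+8 = 180, so the proportions are 0.45, 0.255556, 0.077778, 0.144444, 0.027778, 0.044444 (working shown to 6 dp, full precision carried).
D = 0.45² + 0.255556² + 0.077778² + 0.144444² + 0.027778² + 0.044444² = 0.202500 + 0.065309 + 0.006049 + 0.020864 + 0.000772 + 0.001975 = 0.297469.
So 1 − D = 0.702531, i.e. 0.7025 to 4 decimal places.

0.7025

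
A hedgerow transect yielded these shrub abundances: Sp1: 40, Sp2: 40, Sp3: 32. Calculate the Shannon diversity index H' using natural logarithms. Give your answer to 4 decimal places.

1.0934

Total N = 40+40+32 = 112, so the proportions are 0.357143, 0.357143, 0.285714 (working shown to 6 dp, full precision carried).
Each pᵢ ln pᵢ term: 0.357143×(-1.029619)=-0.367721, 0.357143×(-1.029619)=-0.367721, 0.285714×(-1.252763)=-0.357932.
Sum = -1.093375, so H' = 1.0934.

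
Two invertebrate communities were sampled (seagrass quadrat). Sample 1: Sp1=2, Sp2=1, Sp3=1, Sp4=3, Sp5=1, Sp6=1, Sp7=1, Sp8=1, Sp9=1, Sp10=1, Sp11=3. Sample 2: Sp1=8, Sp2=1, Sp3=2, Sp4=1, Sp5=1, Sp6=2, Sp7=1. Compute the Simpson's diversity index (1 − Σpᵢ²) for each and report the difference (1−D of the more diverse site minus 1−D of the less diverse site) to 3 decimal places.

Sample 1: N=16, proportions 0.125, 0.0625, 0.0625, 0.1875, 0.0625, 0.0625, 0.0625, 0.0625, 0.0625, 0.0625, 0.1875, giving 1−D = 0.88281 (working shown to 5 dp, full precision carried).
Sample 2: N=16, proportions 0.5, 0.0625, 0.125, 0.0625, 0.0625, 0.125, 0.0625, giving 1−D = 0.70312.
Difference = |0.88281 − 0.70312| = 0.17969, i.e. 0.180 to 3 decimal places.

0.180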